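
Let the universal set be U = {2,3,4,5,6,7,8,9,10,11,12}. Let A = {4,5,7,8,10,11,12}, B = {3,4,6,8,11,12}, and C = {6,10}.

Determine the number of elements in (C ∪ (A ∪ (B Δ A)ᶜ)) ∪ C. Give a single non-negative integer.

10

B Δ A = {3,5,6,7,10}
(B Δ A)ᶜ = {2,4,8,9,11,12}
A ∪ (B Δ A)ᶜ = {2,4,5,7,8,9,10,11,12}
C ∪ (A ∪ (B Δ A)ᶜ) = {2,4,5,6,7,8,9,10,11,12}
(C ∪ (A ∪ (B Δ A)ᶜ)) ∪ C = {2,4,5,6,7,8,9,10,11,12}
|(C ∪ (A ∪ (B Δ A)ᶜ)) ∪ C| = 10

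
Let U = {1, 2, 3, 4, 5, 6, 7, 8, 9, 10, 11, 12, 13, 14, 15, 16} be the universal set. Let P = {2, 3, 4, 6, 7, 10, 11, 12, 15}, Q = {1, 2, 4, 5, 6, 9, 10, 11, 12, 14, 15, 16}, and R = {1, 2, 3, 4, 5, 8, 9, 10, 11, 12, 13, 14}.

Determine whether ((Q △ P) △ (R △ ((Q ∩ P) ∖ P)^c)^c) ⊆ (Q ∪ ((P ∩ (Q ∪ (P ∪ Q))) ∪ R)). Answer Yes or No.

Q △ P = {1, 3, 5, 7, 9, 14, 16}
Q ∩ P = {2, 4, 6, 10, 11, 12, 15}
(Q ∩ P) ∖ P = {}
((Q ∩ P) ∖ P)^c = {1, 2, 3, 4, 5, 6, 7, 8, 9, 10, 11, 12, 13, 14, 15, 16}
R △ ((Q ∩ P) ∖ P)^c = {6, 7, 15, 16}
(R △ ((Q ∩ P) ∖ P)^c)^c = {1, 2, 3, 4, 5, 8, 9, 10, 11, 12, 13, 14}
(Q △ P) △ (R △ ((Q ∩ P) ∖ P)^c)^c = {2, 4, 7, 8, 10, 11, 12, 13, 16}
P ∪ Q = {1, 2, 3, 4, 5, 6, 7, 9, 10, 11, 12, 14, 15, 16}
Q ∪ (P ∪ Q) = {1, 2, 3, 4, 5, 6, 7, 9, 10, 11, 12, 14, 15, 16}
P ∩ (Q ∪ (P ∪ Q)) = {2, 3, 4, 6, 7, 10, 11, 12, 15}
(P ∩ (Q ∪ (P ∪ Q))) ∪ R = {1, 2, 3, 4, 5, 6, 7, 8, 9, 10, 11, 12, 13, 14, 15}
Q ∪ ((P ∩ (Q ∪ (P ∪ Q))) ∪ R) = {1, 2, 3, 4, 5, 6, 7, 8, 9, 10, 11, 12, 13, 14, 15, 16}
Every element of {2, 4, 7, 8, 10, 11, 12, 13, 16} is in {1, 2, 3, 4, 5, 6, 7, 8, 9, 10, 11, 12, 13, 14, 15, 16}, so (Q △ P) △ (R △ ((Q ∩ P) ∖ P)^c)^c ⊆ Q ∪ ((P ∩ (Q ∪ (P ∪ Q))) ∪ R).

Yes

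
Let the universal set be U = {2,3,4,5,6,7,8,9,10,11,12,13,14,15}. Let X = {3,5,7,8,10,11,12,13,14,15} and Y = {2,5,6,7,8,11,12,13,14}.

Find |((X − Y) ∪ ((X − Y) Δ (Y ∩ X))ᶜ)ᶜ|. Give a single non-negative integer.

X − Y = {3,10,15}
Y ∩ X = {5,7,8,11,12,13,14}
(X − Y) Δ (Y ∩ X) = {3,5,7,8,10,11,12,13,14,15}
((X − Y) Δ (Y ∩ X))ᶜ = {2,4,6,9}
(X − Y) ∪ ((X − Y) Δ (Y ∩ X))ᶜ = {2,3,4,6,9,10,15}
((X − Y) ∪ ((X − Y) Δ (Y ∩ X))ᶜ)ᶜ = {5,7,8,11,12,13,14}
|((X − Y) ∪ ((X − Y) Δ (Y ∩ X))ᶜ)ᶜ| = 7

7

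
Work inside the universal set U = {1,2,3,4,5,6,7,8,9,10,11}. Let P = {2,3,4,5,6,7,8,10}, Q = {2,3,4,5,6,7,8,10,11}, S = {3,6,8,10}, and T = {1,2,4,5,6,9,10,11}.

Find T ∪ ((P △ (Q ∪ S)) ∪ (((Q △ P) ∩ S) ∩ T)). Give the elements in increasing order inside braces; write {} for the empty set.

{1,2,4,5,6,9,10,11}

Q ∪ S = {2,3,4,5,6,7,8,10,11}
P △ (Q ∪ S) = {11}
Q △ P = {11}
(Q △ P) ∩ S = {}
((Q △ P) ∩ S) ∩ T = {}
(P △ (Q ∪ S)) ∪ (((Q △ P) ∩ S) ∩ T) = {11}
T ∪ ((P △ (Q ∪ S)) ∪ (((Q △ P) ∩ S) ∩ T)) = {1,2,4,5,6,9,10,11}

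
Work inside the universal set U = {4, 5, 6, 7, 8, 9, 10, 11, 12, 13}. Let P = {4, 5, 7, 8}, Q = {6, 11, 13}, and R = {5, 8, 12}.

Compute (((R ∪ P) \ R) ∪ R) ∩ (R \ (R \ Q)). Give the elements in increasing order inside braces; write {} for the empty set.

{}

R ∪ P = {4, 5, 7, 8, 12}
(R ∪ P) \ R = {4, 7}
((R ∪ P) \ R) ∪ R = {4, 5, 7, 8, 12}
R \ Q = {5, 8, 12}
R \ (R \ Q) = {}
(((R ∪ P) \ R) ∪ R) ∩ (R \ (R \ Q)) = {}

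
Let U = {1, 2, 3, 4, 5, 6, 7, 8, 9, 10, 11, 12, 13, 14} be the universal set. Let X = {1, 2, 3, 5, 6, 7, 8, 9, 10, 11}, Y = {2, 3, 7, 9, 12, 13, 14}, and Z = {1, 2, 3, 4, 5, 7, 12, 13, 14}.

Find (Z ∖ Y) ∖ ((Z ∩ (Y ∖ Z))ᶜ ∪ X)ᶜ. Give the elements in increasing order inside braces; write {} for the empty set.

Z ∖ Y = {1, 4, 5}
Y ∖ Z = {9}
Z ∩ (Y ∖ Z) = {}
(Z ∩ (Y ∖ Z))ᶜ = {1, 2, 3, 4, 5, 6, 7, 8, 9, 10, 11, 12, 13, 14}
(Z ∩ (Y ∖ Z))ᶜ ∪ X = {1, 2, 3, 4, 5, 6, 7, 8, 9, 10, 11, 12, 13, 14}
((Z ∩ (Y ∖ Z))ᶜ ∪ X)ᶜ = {}
(Z ∖ Y) ∖ ((Z ∩ (Y ∖ Z))ᶜ ∪ X)ᶜ = {1, 4, 5}

{1, 4, 5}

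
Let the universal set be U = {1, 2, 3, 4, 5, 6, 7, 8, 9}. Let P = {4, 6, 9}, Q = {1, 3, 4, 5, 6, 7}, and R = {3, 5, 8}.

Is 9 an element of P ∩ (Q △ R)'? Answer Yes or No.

9 ∉ Q and 9 ∉ R, so 9 ∉ Q △ R
9 ∈ (Q △ R)' since 9 ∉ (Q △ R)
9 ∈ P and 9 ∈ (Q △ R)', so 9 ∈ P ∩ (Q △ R)'

Yes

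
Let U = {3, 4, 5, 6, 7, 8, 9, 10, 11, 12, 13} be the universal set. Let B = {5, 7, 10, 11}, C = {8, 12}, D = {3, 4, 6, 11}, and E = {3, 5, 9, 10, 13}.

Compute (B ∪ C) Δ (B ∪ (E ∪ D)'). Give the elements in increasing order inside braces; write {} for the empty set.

B ∪ C = {5, 7, 8, 10, 11, 12}
E ∪ D = {3, 4, 5, 6, 9, 10, 11, 13}
(E ∪ D)' = {7, 8, 12}
B ∪ (E ∪ D)' = {5, 7, 8, 10, 11, 12}
(B ∪ C) Δ (B ∪ (E ∪ D)') = {}

{}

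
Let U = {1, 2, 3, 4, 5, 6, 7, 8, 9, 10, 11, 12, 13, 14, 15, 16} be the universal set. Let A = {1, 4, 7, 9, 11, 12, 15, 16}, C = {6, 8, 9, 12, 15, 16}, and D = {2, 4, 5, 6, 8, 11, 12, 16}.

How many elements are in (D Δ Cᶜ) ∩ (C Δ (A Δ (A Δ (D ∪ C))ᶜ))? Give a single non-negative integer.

Cᶜ = {1, 2, 3, 4, 5, 7, 10, 11, 13, 14}
D Δ Cᶜ = {1, 3, 6, 7, 8, 10, 12, 13, 14, 16}
D ∪ C = {2, 4, 5, 6, 8, 9, 11, 12, 15, 16}
A Δ (D ∪ C) = {1, 2, 5, 6, 7, 8}
(A Δ (D ∪ C))ᶜ = {3, 4, 9, 10, 11, 12, 13, 14, 15, 16}
A Δ (A Δ (D ∪ C))ᶜ = {1, 3, 7, 10, 13, 14}
C Δ (A Δ (A Δ (D ∪ C))ᶜ) = {1, 3, 6, 7, 8, 9, 10, 12, 13, 14, 15, 16}
(D Δ Cᶜ) ∩ (C Δ (A Δ (A Δ (D ∪ C))ᶜ)) = {1, 3, 6, 7, 8, 10, 12, 13, 14, 16}
|(D Δ Cᶜ) ∩ (C Δ (A Δ (A Δ (D ∪ C))ᶜ))| = 10

10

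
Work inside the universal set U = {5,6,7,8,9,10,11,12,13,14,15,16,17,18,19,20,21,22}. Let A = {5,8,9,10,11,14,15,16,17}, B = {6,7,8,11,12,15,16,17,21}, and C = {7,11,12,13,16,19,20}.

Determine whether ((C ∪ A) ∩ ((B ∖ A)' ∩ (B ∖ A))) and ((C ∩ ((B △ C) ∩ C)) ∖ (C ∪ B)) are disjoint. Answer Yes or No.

C ∪ A = {5,7,8,9,10,11,12,13,14,15,16,17,19,20}
B ∖ A = {6,7,12,21}
(B ∖ A)' = {5,8,9,10,11,13,14,15,16,17,18,19,20,22}
(B ∖ A)' ∩ (B ∖ A) = {}
(C ∪ A) ∩ ((B ∖ A)' ∩ (B ∖ A)) = {}
B △ C = {6,8,13,15,17,19,20,21}
(B △ C) ∩ C = {13,19,20}
C ∩ ((B △ C) ∩ C) = {13,19,20}
C ∪ B = {6,7,8,11,12,13,15,16,17,19,20,21}
(C ∩ ((B △ C) ∩ C)) ∖ (C ∪ B) = {}
{} and {} share no elements.

Yes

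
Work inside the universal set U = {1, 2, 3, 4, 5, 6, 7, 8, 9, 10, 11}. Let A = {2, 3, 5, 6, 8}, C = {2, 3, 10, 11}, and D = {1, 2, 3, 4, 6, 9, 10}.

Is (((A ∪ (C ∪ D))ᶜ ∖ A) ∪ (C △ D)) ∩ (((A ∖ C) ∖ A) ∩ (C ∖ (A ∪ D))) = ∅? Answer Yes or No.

Yes

C ∪ D = {1, 2, 3, 4, 6, 9, 10, 11}
A ∪ (C ∪ D) = {1, 2, 3, 4, 5, 6, 8, 9, 10, 11}
(A ∪ (C ∪ D))ᶜ = {7}
(A ∪ (C ∪ D))ᶜ ∖ A = {7}
C △ D = {1, 4, 6, 9, 11}
((A ∪ (C ∪ D))ᶜ ∖ A) ∪ (C △ D) = {1, 4, 6, 7, 9, 11}
A ∖ C = {5, 6, 8}
(A ∖ C) ∖ A = {}
A ∪ D = {1, 2, 3, 4, 5, 6, 8, 9, 10}
C ∖ (A ∪ D) = {11}
((A ∖ C) ∖ A) ∩ (C ∖ (A ∪ D)) = {}
{1, 4, 6, 7, 9, 11} and {} share no elements.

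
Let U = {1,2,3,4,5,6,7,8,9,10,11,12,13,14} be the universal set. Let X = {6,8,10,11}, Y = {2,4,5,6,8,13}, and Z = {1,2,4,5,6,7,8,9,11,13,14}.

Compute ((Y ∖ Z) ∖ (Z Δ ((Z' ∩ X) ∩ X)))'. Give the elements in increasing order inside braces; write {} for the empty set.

{1,2,3,4,5,6,7,8,9,10,11,12,13,14}

Y ∖ Z = {}
Z' = {3,10,12}
Z' ∩ X = {10}
(Z' ∩ X) ∩ X = {10}
Z Δ ((Z' ∩ X) ∩ X) = {1,2,4,5,6,7,8,9,10,11,13,14}
(Y ∖ Z) ∖ (Z Δ ((Z' ∩ X) ∩ X)) = {}
((Y ∖ Z) ∖ (Z Δ ((Z' ∩ X) ∩ X)))' = {1,2,3,4,5,6,7,8,9,10,11,12,13,14}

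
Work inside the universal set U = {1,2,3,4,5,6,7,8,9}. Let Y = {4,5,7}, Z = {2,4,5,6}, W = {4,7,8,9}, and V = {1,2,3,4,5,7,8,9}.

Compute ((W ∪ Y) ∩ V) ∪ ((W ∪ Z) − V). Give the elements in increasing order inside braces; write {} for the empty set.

{4,5,6,7,8,9}

W ∪ Y = {4,5,7,8,9}
(W ∪ Y) ∩ V = {4,5,7,8,9}
W ∪ Z = {2,4,5,6,7,8,9}
(W ∪ Z) − V = {6}
((W ∪ Y) ∩ V) ∪ ((W ∪ Z) − V) = {4,5,6,7,8,9}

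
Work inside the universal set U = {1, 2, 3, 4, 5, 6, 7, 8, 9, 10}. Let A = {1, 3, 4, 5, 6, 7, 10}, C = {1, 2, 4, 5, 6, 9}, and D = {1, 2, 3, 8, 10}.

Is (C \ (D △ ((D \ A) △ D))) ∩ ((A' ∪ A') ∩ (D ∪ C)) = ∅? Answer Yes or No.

No

D \ A = {2, 8}
(D \ A) △ D = {1, 3, 10}
D △ ((D \ A) △ D) = {2, 8}
C \ (D △ ((D \ A) △ D)) = {1, 4, 5, 6, 9}
A' = {2, 8, 9}
A' ∪ A' = {2, 8, 9}
D ∪ C = {1, 2, 3, 4, 5, 6, 8, 9, 10}
(A' ∪ A') ∩ (D ∪ C) = {2, 8, 9}
9 lies in both, so they are not disjoint.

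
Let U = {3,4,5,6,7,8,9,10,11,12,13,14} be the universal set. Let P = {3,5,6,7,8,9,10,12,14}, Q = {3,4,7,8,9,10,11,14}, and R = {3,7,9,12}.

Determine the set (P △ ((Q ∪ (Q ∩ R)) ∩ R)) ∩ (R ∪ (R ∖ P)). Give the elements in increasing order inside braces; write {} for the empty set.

{12}

Q ∩ R = {3,7,9}
Q ∪ (Q ∩ R) = {3,4,7,8,9,10,11,14}
(Q ∪ (Q ∩ R)) ∩ R = {3,7,9}
P △ ((Q ∪ (Q ∩ R)) ∩ R) = {5,6,8,10,12,14}
R ∖ P = {}
R ∪ (R ∖ P) = {3,7,9,12}
(P △ ((Q ∪ (Q ∩ R)) ∩ R)) ∩ (R ∪ (R ∖ P)) = {12}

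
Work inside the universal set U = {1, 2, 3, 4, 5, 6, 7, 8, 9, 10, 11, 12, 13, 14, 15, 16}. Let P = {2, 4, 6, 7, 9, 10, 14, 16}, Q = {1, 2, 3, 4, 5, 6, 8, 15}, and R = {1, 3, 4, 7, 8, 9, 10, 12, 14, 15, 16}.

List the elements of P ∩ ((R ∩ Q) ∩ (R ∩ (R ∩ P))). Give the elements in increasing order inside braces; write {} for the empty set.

R ∩ Q = {1, 3, 4, 8, 15}
R ∩ P = {4, 7, 9, 10, 14, 16}
R ∩ (R ∩ P) = {4, 7, 9, 10, 14, 16}
(R ∩ Q) ∩ (R ∩ (R ∩ P)) = {4}
P ∩ ((R ∩ Q) ∩ (R ∩ (R ∩ P))) = {4}

{4}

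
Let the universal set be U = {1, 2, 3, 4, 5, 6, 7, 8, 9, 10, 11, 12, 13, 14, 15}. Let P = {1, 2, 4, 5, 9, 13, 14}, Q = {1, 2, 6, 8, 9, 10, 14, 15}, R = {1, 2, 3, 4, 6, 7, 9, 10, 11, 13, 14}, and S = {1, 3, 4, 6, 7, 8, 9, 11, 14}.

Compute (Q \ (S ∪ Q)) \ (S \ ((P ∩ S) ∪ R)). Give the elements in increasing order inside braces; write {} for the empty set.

S ∪ Q = {1, 2, 3, 4, 6, 7, 8, 9, 10, 11, 14, 15}
Q \ (S ∪ Q) = {}
P ∩ S = {1, 4, 9, 14}
(P ∩ S) ∪ R = {1, 2, 3, 4, 6, 7, 9, 10, 11, 13, 14}
S \ ((P ∩ S) ∪ R) = {8}
(Q \ (S ∪ Q)) \ (S \ ((P ∩ S) ∪ R)) = {}

{}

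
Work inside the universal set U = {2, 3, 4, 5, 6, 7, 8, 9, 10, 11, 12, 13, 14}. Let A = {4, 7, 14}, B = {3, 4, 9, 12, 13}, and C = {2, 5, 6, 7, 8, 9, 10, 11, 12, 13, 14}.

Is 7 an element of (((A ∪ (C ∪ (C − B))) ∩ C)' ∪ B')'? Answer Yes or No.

No

7 ∈ C and 7 ∉ B, so 7 ∈ C − B
7 ∈ C and 7 ∈ (C − B), so 7 ∈ C ∪ (C − B)
7 ∈ A and 7 ∈ (C ∪ (C − B)), so 7 ∈ A ∪ (C ∪ (C − B))
7 ∈ (A ∪ (C ∪ (C − B))) and 7 ∈ C, so 7 ∈ (A ∪ (C ∪ (C − B))) ∩ C
7 ∉ ((A ∪ (C ∪ (C − B))) ∩ C)' since 7 ∈ ((A ∪ (C ∪ (C − B))) ∩ C)
7 ∉ B, so 7 ∈ B'
7 ∉ ((A ∪ (C ∪ (C − B))) ∩ C)' and 7 ∈ B', so 7 ∈ ((A ∪ (C ∪ (C − B))) ∩ C)' ∪ B'
7 ∉ (((A ∪ (C ∪ (C − B))) ∩ C)' ∪ B')' since 7 ∈ (((A ∪ (C ∪ (C − B))) ∩ C)' ∪ B')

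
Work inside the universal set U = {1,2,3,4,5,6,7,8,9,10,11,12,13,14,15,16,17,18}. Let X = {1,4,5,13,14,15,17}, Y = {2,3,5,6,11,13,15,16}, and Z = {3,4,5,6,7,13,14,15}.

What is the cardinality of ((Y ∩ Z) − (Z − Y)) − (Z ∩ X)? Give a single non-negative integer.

2

Y ∩ Z = {3,5,6,13,15}
Z − Y = {4,7,14}
(Y ∩ Z) − (Z − Y) = {3,5,6,13,15}
Z ∩ X = {4,5,13,14,15}
((Y ∩ Z) − (Z − Y)) − (Z ∩ X) = {3,6}
|((Y ∩ Z) − (Z − Y)) − (Z ∩ X)| = 2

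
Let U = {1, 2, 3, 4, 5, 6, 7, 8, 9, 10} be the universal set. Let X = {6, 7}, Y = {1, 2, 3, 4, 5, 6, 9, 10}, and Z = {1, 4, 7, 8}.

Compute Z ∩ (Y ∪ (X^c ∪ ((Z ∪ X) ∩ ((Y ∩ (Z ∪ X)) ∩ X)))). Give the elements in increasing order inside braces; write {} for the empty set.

X^c = {1, 2, 3, 4, 5, 8, 9, 10}
Z ∪ X = {1, 4, 6, 7, 8}
Y ∩ (Z ∪ X) = {1, 4, 6}
(Y ∩ (Z ∪ X)) ∩ X = {6}
(Z ∪ X) ∩ ((Y ∩ (Z ∪ X)) ∩ X) = {6}
X^c ∪ ((Z ∪ X) ∩ ((Y ∩ (Z ∪ X)) ∩ X)) = {1, 2, 3, 4, 5, 6, 8, 9, 10}
Y ∪ (X^c ∪ ((Z ∪ X) ∩ ((Y ∩ (Z ∪ X)) ∩ X))) = {1, 2, 3, 4, 5, 6, 8, 9, 10}
Z ∩ (Y ∪ (X^c ∪ ((Z ∪ X) ∩ ((Y ∩ (Z ∪ X)) ∩ X)))) = {1, 4, 8}

{1, 4, 8}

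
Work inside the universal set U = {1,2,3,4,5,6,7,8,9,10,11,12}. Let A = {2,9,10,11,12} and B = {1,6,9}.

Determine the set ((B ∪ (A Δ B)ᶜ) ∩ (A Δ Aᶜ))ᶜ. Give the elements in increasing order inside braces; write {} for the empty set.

A Δ B = {1,2,6,10,11,12}
(A Δ B)ᶜ = {3,4,5,7,8,9}
B ∪ (A Δ B)ᶜ = {1,3,4,5,6,7,8,9}
Aᶜ = {1,3,4,5,6,7,8}
A Δ Aᶜ = {1,2,3,4,5,6,7,8,9,10,11,12}
(B ∪ (A Δ B)ᶜ) ∩ (A Δ Aᶜ) = {1,3,4,5,6,7,8,9}
((B ∪ (A Δ B)ᶜ) ∩ (A Δ Aᶜ))ᶜ = {2,10,11,12}

{2,10,11,12}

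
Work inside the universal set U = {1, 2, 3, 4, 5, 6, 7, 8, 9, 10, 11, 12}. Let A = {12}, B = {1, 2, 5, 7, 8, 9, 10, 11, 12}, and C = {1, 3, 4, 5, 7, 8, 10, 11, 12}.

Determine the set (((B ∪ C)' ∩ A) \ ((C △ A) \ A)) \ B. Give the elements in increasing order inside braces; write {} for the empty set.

B ∪ C = {1, 2, 3, 4, 5, 7, 8, 9, 10, 11, 12}
(B ∪ C)' = {6}
(B ∪ C)' ∩ A = {}
C △ A = {1, 3, 4, 5, 7, 8, 10, 11}
(C △ A) \ A = {1, 3, 4, 5, 7, 8, 10, 11}
((B ∪ C)' ∩ A) \ ((C △ A) \ A) = {}
(((B ∪ C)' ∩ A) \ ((C △ A) \ A)) \ B = {}

{}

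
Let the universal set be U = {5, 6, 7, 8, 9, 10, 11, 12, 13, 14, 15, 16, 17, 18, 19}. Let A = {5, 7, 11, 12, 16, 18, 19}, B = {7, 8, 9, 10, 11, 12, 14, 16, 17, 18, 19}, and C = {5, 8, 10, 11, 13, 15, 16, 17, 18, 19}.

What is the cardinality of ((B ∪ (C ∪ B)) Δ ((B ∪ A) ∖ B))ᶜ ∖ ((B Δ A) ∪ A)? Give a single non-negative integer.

1

C ∪ B = {5, 7, 8, 9, 10, 11, 12, 13, 14, 15, 16, 17, 18, 19}
B ∪ (C ∪ B) = {5, 7, 8, 9, 10, 11, 12, 13, 14, 15, 16, 17, 18, 19}
B ∪ A = {5, 7, 8, 9, 10, 11, 12, 14, 16, 17, 18, 19}
(B ∪ A) ∖ B = {5}
(B ∪ (C ∪ B)) Δ ((B ∪ A) ∖ B) = {7, 8, 9, 10, 11, 12, 13, 14, 15, 16, 17, 18, 19}
((B ∪ (C ∪ B)) Δ ((B ∪ A) ∖ B))ᶜ = {5, 6}
B Δ A = {5, 8, 9, 10, 14, 17}
(B Δ A) ∪ A = {5, 7, 8, 9, 10, 11, 12, 14, 16, 17, 18, 19}
((B ∪ (C ∪ B)) Δ ((B ∪ A) ∖ B))ᶜ ∖ ((B Δ A) ∪ A) = {6}
|((B ∪ (C ∪ B)) Δ ((B ∪ A) ∖ B))ᶜ ∖ ((B Δ A) ∪ A)| = 1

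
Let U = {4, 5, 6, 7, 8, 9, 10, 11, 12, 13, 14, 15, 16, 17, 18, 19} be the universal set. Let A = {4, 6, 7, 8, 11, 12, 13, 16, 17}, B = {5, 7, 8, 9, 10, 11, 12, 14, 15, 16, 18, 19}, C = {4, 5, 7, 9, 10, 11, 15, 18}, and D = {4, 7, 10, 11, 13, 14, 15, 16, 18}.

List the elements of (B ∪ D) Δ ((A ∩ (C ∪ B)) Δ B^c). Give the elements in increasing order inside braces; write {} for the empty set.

{4, 5, 6, 9, 10, 14, 15, 17, 18, 19}

B ∪ D = {4, 5, 7, 8, 9, 10, 11, 12, 13, 14, 15, 16, 18, 19}
C ∪ B = {4, 5, 7, 8, 9, 10, 11, 12, 14, 15, 16, 18, 19}
A ∩ (C ∪ B) = {4, 7, 8, 11, 12, 16}
B^c = {4, 6, 13, 17}
(A ∩ (C ∪ B)) Δ B^c = {6, 7, 8, 11, 12, 13, 16, 17}
(B ∪ D) Δ ((A ∩ (C ∪ B)) Δ B^c) = {4, 5, 6, 9, 10, 14, 15, 17, 18, 19}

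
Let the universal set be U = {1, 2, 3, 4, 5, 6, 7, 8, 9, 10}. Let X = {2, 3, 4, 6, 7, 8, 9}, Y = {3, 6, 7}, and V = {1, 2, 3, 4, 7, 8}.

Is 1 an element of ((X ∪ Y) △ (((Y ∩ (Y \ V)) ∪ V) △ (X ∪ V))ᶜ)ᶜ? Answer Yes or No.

No

1 ∉ X and 1 ∉ Y, so 1 ∉ X ∪ Y
1 ∉ Y and 1 ∈ V, so 1 ∉ Y \ V
1 ∉ Y and 1 ∉ (Y \ V), so 1 ∉ Y ∩ (Y \ V)
1 ∉ (Y ∩ (Y \ V)) and 1 ∈ V, so 1 ∈ (Y ∩ (Y \ V)) ∪ V
1 ∉ X and 1 ∈ V, so 1 ∈ X ∪ V
1 ∈ ((Y ∩ (Y \ V)) ∪ V) and 1 ∈ (X ∪ V), so 1 ∉ ((Y ∩ (Y \ V)) ∪ V) △ (X ∪ V)
1 ∈ (((Y ∩ (Y \ V)) ∪ V) △ (X ∪ V))ᶜ since 1 ∉ (((Y ∩ (Y \ V)) ∪ V) △ (X ∪ V))
1 ∉ (X ∪ Y) and 1 ∈ (((Y ∩ (Y \ V)) ∪ V) △ (X ∪ V))ᶜ, so 1 ∈ (X ∪ Y) △ (((Y ∩ (Y \ V)) ∪ V) △ (X ∪ V))ᶜ
1 ∉ ((X ∪ Y) △ (((Y ∩ (Y \ V)) ∪ V) △ (X ∪ V))ᶜ)ᶜ since 1 ∈ ((X ∪ Y) △ (((Y ∩ (Y \ V)) ∪ V) △ (X ∪ V))ᶜ)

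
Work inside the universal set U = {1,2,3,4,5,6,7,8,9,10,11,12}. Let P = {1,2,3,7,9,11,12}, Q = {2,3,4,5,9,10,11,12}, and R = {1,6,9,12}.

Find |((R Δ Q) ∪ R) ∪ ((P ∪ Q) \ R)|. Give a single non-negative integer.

R Δ Q = {1,2,3,4,5,6,10,11}
(R Δ Q) ∪ R = {1,2,3,4,5,6,9,10,11,12}
P ∪ Q = {1,2,3,4,5,7,9,10,11,12}
(P ∪ Q) \ R = {2,3,4,5,7,10,11}
((R Δ Q) ∪ R) ∪ ((P ∪ Q) \ R) = {1,2,3,4,5,6,7,9,10,11,12}
|((R Δ Q) ∪ R) ∪ ((P ∪ Q) \ R)| = 11

11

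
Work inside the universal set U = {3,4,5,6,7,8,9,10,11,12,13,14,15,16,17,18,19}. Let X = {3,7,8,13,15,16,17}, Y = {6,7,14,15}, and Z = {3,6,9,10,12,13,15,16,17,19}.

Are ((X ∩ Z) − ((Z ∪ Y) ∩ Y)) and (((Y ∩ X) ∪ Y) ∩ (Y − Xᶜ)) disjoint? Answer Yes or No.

Yes

X ∩ Z = {3,13,15,16,17}
Z ∪ Y = {3,6,7,9,10,12,13,14,15,16,17,19}
(Z ∪ Y) ∩ Y = {6,7,14,15}
(X ∩ Z) − ((Z ∪ Y) ∩ Y) = {3,13,16,17}
Y ∩ X = {7,15}
(Y ∩ X) ∪ Y = {6,7,14,15}
Xᶜ = {4,5,6,9,10,11,12,14,18,19}
Y − Xᶜ = {7,15}
((Y ∩ X) ∪ Y) ∩ (Y − Xᶜ) = {7,15}
{3,13,16,17} and {7,15} share no elements.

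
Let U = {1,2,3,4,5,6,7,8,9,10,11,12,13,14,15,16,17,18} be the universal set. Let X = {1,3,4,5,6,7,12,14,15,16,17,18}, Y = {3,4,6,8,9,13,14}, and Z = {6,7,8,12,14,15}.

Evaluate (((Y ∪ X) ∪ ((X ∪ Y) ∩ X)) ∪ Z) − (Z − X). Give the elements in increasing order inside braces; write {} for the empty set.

Y ∪ X = {1,3,4,5,6,7,8,9,12,13,14,15,16,17,18}
X ∪ Y = {1,3,4,5,6,7,8,9,12,13,14,15,16,17,18}
(X ∪ Y) ∩ X = {1,3,4,5,6,7,12,14,15,16,17,18}
(Y ∪ X) ∪ ((X ∪ Y) ∩ X) = {1,3,4,5,6,7,8,9,12,13,14,15,16,17,18}
((Y ∪ X) ∪ ((X ∪ Y) ∩ X)) ∪ Z = {1,3,4,5,6,7,8,9,12,13,14,15,16,17,18}
Z − X = {8}
(((Y ∪ X) ∪ ((X ∪ Y) ∩ X)) ∪ Z) − (Z − X) = {1,3,4,5,6,7,9,12,13,14,15,16,17,18}

{1,3,4,5,6,7,9,12,13,14,15,16,17,18}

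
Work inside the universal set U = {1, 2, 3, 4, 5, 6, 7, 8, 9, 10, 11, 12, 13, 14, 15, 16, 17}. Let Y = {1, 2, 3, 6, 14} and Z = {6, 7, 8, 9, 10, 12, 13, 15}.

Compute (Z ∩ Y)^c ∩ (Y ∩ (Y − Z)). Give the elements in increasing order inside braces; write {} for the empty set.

{1, 2, 3, 14}

Z ∩ Y = {6}
(Z ∩ Y)^c = {1, 2, 3, 4, 5, 7, 8, 9, 10, 11, 12, 13, 14, 15, 16, 17}
Y − Z = {1, 2, 3, 14}
Y ∩ (Y − Z) = {1, 2, 3, 14}
(Z ∩ Y)^c ∩ (Y ∩ (Y − Z)) = {1, 2, 3, 14}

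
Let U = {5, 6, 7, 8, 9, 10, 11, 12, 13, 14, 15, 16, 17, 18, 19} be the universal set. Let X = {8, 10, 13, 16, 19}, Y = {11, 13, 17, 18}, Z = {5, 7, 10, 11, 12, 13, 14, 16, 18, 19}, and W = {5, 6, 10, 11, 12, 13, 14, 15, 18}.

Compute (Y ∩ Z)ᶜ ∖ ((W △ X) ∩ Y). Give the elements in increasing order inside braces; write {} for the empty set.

Y ∩ Z = {11, 13, 18}
(Y ∩ Z)ᶜ = {5, 6, 7, 8, 9, 10, 12, 14, 15, 16, 17, 19}
W △ X = {5, 6, 8, 11, 12, 14, 15, 16, 18, 19}
(W △ X) ∩ Y = {11, 18}
(Y ∩ Z)ᶜ ∖ ((W △ X) ∩ Y) = {5, 6, 7, 8, 9, 10, 12, 14, 15, 16, 17, 19}

{5, 6, 7, 8, 9, 10, 12, 14, 15, 16, 17, 19}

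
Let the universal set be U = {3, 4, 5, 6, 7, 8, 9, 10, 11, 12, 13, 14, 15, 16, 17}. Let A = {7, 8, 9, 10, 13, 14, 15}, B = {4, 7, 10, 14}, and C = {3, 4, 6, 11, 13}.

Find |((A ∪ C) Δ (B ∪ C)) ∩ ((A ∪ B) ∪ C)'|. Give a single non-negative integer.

A ∪ C = {3, 4, 6, 7, 8, 9, 10, 11, 13, 14, 15}
B ∪ C = {3, 4, 6, 7, 10, 11, 13, 14}
(A ∪ C) Δ (B ∪ C) = {8, 9, 15}
A ∪ B = {4, 7, 8, 9, 10, 13, 14, 15}
(A ∪ B) ∪ C = {3, 4, 6, 7, 8, 9, 10, 11, 13, 14, 15}
((A ∪ B) ∪ C)' = {5, 12, 16, 17}
((A ∪ C) Δ (B ∪ C)) ∩ ((A ∪ B) ∪ C)' = {}
|((A ∪ C) Δ (B ∪ C)) ∩ ((A ∪ B) ∪ C)'| = 0

0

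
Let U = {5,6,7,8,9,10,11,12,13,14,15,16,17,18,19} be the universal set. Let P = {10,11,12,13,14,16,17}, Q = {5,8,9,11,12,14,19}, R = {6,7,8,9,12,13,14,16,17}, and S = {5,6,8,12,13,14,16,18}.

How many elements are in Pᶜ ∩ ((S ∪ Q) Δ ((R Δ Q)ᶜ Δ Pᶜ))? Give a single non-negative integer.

Pᶜ = {5,6,7,8,9,15,18,19}
S ∪ Q = {5,6,8,9,11,12,13,14,16,18,19}
R Δ Q = {5,6,7,11,13,16,17,19}
(R Δ Q)ᶜ = {8,9,10,12,14,15,18}
(R Δ Q)ᶜ Δ Pᶜ = {5,6,7,10,12,14,19}
(S ∪ Q) Δ ((R Δ Q)ᶜ Δ Pᶜ) = {7,8,9,10,11,13,16,18}
Pᶜ ∩ ((S ∪ Q) Δ ((R Δ Q)ᶜ Δ Pᶜ)) = {7,8,9,18}
|Pᶜ ∩ ((S ∪ Q) Δ ((R Δ Q)ᶜ Δ Pᶜ))| = 4

4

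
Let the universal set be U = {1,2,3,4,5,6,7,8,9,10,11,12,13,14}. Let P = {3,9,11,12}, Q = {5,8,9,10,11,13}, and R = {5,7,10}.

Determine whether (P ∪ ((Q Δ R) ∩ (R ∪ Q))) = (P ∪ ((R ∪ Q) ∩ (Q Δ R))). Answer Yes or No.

Q Δ R = {7,8,9,11,13}
R ∪ Q = {5,7,8,9,10,11,13}
(Q Δ R) ∩ (R ∪ Q) = {7,8,9,11,13}
P ∪ ((Q Δ R) ∩ (R ∪ Q)) = {3,7,8,9,11,12,13}
(R ∪ Q) ∩ (Q Δ R) = {7,8,9,11,13}
P ∪ ((R ∪ Q) ∩ (Q Δ R)) = {3,7,8,9,11,12,13}
Both equal {3,7,8,9,11,12,13}, so P ∪ ((Q Δ R) ∩ (R ∪ Q)) = P ∪ ((R ∪ Q) ∩ (Q Δ R)).

Yes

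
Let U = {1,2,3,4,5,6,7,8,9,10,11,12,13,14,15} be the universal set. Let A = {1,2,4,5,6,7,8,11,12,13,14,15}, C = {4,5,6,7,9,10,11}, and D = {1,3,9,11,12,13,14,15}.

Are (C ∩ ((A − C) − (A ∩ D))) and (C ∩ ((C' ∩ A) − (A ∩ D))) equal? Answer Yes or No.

A − C = {1,2,8,12,13,14,15}
A ∩ D = {1,11,12,13,14,15}
(A − C) − (A ∩ D) = {2,8}
C ∩ ((A − C) − (A ∩ D)) = {}
C' = {1,2,3,8,12,13,14,15}
C' ∩ A = {1,2,8,12,13,14,15}
(C' ∩ A) − (A ∩ D) = {2,8}
C ∩ ((C' ∩ A) − (A ∩ D)) = {}
Both equal {}, so C ∩ ((A − C) − (A ∩ D)) = C ∩ ((C' ∩ A) − (A ∩ D)).

Yes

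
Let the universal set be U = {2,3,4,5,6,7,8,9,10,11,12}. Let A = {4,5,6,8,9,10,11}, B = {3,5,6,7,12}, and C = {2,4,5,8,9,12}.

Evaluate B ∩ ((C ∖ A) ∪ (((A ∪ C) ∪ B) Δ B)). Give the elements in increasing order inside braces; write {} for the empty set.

C ∖ A = {2,12}
A ∪ C = {2,4,5,6,8,9,10,11,12}
(A ∪ C) ∪ B = {2,3,4,5,6,7,8,9,10,11,12}
((A ∪ C) ∪ B) Δ B = {2,4,8,9,10,11}
(C ∖ A) ∪ (((A ∪ C) ∪ B) Δ B) = {2,4,8,9,10,11,12}
B ∩ ((C ∖ A) ∪ (((A ∪ C) ∪ B) Δ B)) = {12}

{12}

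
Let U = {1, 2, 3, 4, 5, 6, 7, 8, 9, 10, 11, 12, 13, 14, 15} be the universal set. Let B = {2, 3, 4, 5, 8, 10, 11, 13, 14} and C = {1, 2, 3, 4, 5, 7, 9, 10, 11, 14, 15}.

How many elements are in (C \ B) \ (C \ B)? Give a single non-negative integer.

0

C \ B = {1, 7, 9, 15}
(C \ B) \ (C \ B) = {}
|(C \ B) \ (C \ B)| = 0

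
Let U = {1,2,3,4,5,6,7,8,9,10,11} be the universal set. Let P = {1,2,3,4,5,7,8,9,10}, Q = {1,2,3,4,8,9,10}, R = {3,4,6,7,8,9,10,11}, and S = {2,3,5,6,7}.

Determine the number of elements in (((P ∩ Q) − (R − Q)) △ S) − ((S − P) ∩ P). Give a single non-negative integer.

P ∩ Q = {1,2,3,4,8,9,10}
R − Q = {6,7,11}
(P ∩ Q) − (R − Q) = {1,2,3,4,8,9,10}
((P ∩ Q) − (R − Q)) △ S = {1,4,5,6,7,8,9,10}
S − P = {6}
(S − P) ∩ P = {}
(((P ∩ Q) − (R − Q)) △ S) − ((S − P) ∩ P) = {1,4,5,6,7,8,9,10}
|(((P ∩ Q) − (R − Q)) △ S) − ((S − P) ∩ P)| = 8

8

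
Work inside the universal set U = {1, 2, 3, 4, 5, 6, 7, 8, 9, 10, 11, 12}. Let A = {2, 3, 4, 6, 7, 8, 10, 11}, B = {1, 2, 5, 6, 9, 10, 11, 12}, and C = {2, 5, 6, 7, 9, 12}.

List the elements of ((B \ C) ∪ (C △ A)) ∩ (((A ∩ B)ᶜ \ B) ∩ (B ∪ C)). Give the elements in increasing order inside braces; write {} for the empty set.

{}

B \ C = {1, 10, 11}
C △ A = {3, 4, 5, 8, 9, 10, 11, 12}
(B \ C) ∪ (C △ A) = {1, 3, 4, 5, 8, 9, 10, 11, 12}
A ∩ B = {2, 6, 10, 11}
(A ∩ B)ᶜ = {1, 3, 4, 5, 7, 8, 9, 12}
(A ∩ B)ᶜ \ B = {3, 4, 7, 8}
B ∪ C = {1, 2, 5, 6, 7, 9, 10, 11, 12}
((A ∩ B)ᶜ \ B) ∩ (B ∪ C) = {7}
((B \ C) ∪ (C △ A)) ∩ (((A ∩ B)ᶜ \ B) ∩ (B ∪ C)) = {}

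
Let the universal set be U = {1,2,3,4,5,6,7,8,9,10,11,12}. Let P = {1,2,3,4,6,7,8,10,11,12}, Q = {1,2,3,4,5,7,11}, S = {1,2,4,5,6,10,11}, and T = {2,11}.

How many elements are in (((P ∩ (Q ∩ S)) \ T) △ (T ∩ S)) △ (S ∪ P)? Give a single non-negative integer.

Q ∩ S = {1,2,4,5,11}
P ∩ (Q ∩ S) = {1,2,4,11}
(P ∩ (Q ∩ S)) \ T = {1,4}
T ∩ S = {2,11}
((P ∩ (Q ∩ S)) \ T) △ (T ∩ S) = {1,2,4,11}
S ∪ P = {1,2,3,4,5,6,7,8,10,11,12}
(((P ∩ (Q ∩ S)) \ T) △ (T ∩ S)) △ (S ∪ P) = {3,5,6,7,8,10,12}
|(((P ∩ (Q ∩ S)) \ T) △ (T ∩ S)) △ (S ∪ P)| = 7

7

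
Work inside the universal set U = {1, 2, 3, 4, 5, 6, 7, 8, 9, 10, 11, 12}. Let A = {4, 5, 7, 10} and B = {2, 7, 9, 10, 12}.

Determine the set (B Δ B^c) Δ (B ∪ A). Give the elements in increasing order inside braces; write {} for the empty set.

B^c = {1, 3, 4, 5, 6, 8, 11}
B Δ B^c = {1, 2, 3, 4, 5, 6, 7, 8, 9, 10, 11, 12}
B ∪ A = {2, 4, 5, 7, 9, 10, 12}
(B Δ B^c) Δ (B ∪ A) = {1, 3, 6, 8, 11}

{1, 3, 6, 8, 11}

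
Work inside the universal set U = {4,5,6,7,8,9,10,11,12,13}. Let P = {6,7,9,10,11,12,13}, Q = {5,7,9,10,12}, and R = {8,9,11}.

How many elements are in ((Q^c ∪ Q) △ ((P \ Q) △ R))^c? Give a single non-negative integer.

Q^c = {4,6,8,11,13}
Q^c ∪ Q = {4,5,6,7,8,9,10,11,12,13}
P \ Q = {6,11,13}
(P \ Q) △ R = {6,8,9,13}
(Q^c ∪ Q) △ ((P \ Q) △ R) = {4,5,7,10,11,12}
((Q^c ∪ Q) △ ((P \ Q) △ R))^c = {6,8,9,13}
|((Q^c ∪ Q) △ ((P \ Q) △ R))^c| = 4

4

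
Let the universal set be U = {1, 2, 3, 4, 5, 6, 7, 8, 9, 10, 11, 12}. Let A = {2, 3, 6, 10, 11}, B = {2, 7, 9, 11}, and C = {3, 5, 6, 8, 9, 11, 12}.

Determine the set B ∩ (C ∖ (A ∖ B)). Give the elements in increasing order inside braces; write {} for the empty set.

{9, 11}

A ∖ B = {3, 6, 10}
C ∖ (A ∖ B) = {5, 8, 9, 11, 12}
B ∩ (C ∖ (A ∖ B)) = {9, 11}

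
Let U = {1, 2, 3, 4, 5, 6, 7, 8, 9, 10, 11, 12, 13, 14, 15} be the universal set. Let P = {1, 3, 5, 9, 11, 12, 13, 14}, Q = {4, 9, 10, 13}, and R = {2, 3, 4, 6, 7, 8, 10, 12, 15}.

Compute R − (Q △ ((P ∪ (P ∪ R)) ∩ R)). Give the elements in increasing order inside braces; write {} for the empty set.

{4, 10}

P ∪ R = {1, 2, 3, 4, 5, 6, 7, 8, 9, 10, 11, 12, 13, 14, 15}
P ∪ (P ∪ R) = {1, 2, 3, 4, 5, 6, 7, 8, 9, 10, 11, 12, 13, 14, 15}
(P ∪ (P ∪ R)) ∩ R = {2, 3, 4, 6, 7, 8, 10, 12, 15}
Q △ ((P ∪ (P ∪ R)) ∩ R) = {2, 3, 6, 7, 8, 9, 12, 13, 15}
R − (Q △ ((P ∪ (P ∪ R)) ∩ R)) = {4, 10}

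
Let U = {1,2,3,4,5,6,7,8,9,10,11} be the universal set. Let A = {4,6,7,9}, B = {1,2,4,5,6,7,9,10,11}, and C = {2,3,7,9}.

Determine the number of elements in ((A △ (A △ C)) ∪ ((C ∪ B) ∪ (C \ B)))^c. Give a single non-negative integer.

A △ C = {2,3,4,6}
A △ (A △ C) = {2,3,7,9}
C ∪ B = {1,2,3,4,5,6,7,9,10,11}
C \ B = {3}
(C ∪ B) ∪ (C \ B) = {1,2,3,4,5,6,7,9,10,11}
(A △ (A △ C)) ∪ ((C ∪ B) ∪ (C \ B)) = {1,2,3,4,5,6,7,9,10,11}
((A △ (A △ C)) ∪ ((C ∪ B) ∪ (C \ B)))^c = {8}
|((A △ (A △ C)) ∪ ((C ∪ B) ∪ (C \ B)))^c| = 1

1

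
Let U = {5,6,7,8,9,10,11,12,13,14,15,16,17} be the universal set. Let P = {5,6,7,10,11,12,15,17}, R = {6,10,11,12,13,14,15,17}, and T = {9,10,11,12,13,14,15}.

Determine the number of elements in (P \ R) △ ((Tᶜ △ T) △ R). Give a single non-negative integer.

3

P \ R = {5,7}
Tᶜ = {5,6,7,8,16,17}
Tᶜ △ T = {5,6,7,8,9,10,11,12,13,14,15,16,17}
(Tᶜ △ T) △ R = {5,7,8,9,16}
(P \ R) △ ((Tᶜ △ T) △ R) = {8,9,16}
|(P \ R) △ ((Tᶜ △ T) △ R)| = 3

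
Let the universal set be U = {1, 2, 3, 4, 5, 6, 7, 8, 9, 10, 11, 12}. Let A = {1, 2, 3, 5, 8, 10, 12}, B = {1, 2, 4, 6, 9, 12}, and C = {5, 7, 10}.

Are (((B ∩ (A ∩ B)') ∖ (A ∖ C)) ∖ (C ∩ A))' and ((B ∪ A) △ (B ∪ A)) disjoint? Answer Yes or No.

Yes

A ∩ B = {1, 2, 12}
(A ∩ B)' = {3, 4, 5, 6, 7, 8, 9, 10, 11}
B ∩ (A ∩ B)' = {4, 6, 9}
A ∖ C = {1, 2, 3, 8, 12}
(B ∩ (A ∩ B)') ∖ (A ∖ C) = {4, 6, 9}
C ∩ A = {5, 10}
((B ∩ (A ∩ B)') ∖ (A ∖ C)) ∖ (C ∩ A) = {4, 6, 9}
(((B ∩ (A ∩ B)') ∖ (A ∖ C)) ∖ (C ∩ A))' = {1, 2, 3, 5, 7, 8, 10, 11, 12}
B ∪ A = {1, 2, 3, 4, 5, 6, 8, 9, 10, 12}
(B ∪ A) △ (B ∪ A) = {}
{1, 2, 3, 5, 7, 8, 10, 11, 12} and {} share no elements.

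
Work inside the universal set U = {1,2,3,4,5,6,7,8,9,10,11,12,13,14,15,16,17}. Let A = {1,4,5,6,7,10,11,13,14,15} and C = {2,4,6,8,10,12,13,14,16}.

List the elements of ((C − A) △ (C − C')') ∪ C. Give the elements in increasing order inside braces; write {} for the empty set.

C − A = {2,8,12,16}
C' = {1,3,5,7,9,11,15,17}
C − C' = {2,4,6,8,10,12,13,14,16}
(C − C')' = {1,3,5,7,9,11,15,17}
(C − A) △ (C − C')' = {1,2,3,5,7,8,9,11,12,15,16,17}
((C − A) △ (C − C')') ∪ C = {1,2,3,4,5,6,7,8,9,10,11,12,13,14,15,16,17}

{1,2,3,4,5,6,7,8,9,10,11,12,13,14,15,16,17}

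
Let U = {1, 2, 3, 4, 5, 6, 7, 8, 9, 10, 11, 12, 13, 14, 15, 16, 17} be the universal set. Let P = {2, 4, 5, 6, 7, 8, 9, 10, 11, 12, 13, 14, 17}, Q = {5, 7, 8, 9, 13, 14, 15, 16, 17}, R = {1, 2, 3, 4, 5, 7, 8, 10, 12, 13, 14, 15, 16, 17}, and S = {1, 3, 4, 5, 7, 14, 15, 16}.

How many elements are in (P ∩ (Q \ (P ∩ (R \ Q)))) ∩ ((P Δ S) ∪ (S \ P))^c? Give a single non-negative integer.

R \ Q = {1, 2, 3, 4, 10, 12}
P ∩ (R \ Q) = {2, 4, 10, 12}
Q \ (P ∩ (R \ Q)) = {5, 7, 8, 9, 13, 14, 15, 16, 17}
P ∩ (Q \ (P ∩ (R \ Q))) = {5, 7, 8, 9, 13, 14, 17}
P Δ S = {1, 2, 3, 6, 8, 9, 10, 11, 12, 13, 15, 16, 17}
S \ P = {1, 3, 15, 16}
(P Δ S) ∪ (S \ P) = {1, 2, 3, 6, 8, 9, 10, 11, 12, 13, 15, 16, 17}
((P Δ S) ∪ (S \ P))^c = {4, 5, 7, 14}
(P ∩ (Q \ (P ∩ (R \ Q)))) ∩ ((P Δ S) ∪ (S \ P))^c = {5, 7, 14}
|(P ∩ (Q \ (P ∩ (R \ Q)))) ∩ ((P Δ S) ∪ (S \ P))^c| = 3

3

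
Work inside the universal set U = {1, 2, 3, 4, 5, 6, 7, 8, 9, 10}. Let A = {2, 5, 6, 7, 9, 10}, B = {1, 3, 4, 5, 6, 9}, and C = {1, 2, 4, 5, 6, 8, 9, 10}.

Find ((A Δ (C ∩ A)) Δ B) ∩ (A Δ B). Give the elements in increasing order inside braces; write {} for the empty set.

{1, 3, 4, 7}

C ∩ A = {2, 5, 6, 9, 10}
A Δ (C ∩ A) = {7}
(A Δ (C ∩ A)) Δ B = {1, 3, 4, 5, 6, 7, 9}
A Δ B = {1, 2, 3, 4, 7, 10}
((A Δ (C ∩ A)) Δ B) ∩ (A Δ B) = {1, 3, 4, 7}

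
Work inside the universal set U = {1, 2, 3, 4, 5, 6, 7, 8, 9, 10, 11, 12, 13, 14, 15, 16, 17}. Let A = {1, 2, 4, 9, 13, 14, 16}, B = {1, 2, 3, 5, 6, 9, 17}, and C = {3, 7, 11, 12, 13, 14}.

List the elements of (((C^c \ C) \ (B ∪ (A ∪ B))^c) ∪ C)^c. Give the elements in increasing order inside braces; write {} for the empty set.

C^c = {1, 2, 4, 5, 6, 8, 9, 10, 15, 16, 17}
C^c \ C = {1, 2, 4, 5, 6, 8, 9, 10, 15, 16, 17}
A ∪ B = {1, 2, 3, 4, 5, 6, 9, 13, 14, 16, 17}
B ∪ (A ∪ B) = {1, 2, 3, 4, 5, 6, 9, 13, 14, 16, 17}
(B ∪ (A ∪ B))^c = {7, 8, 10, 11, 12, 15}
(C^c \ C) \ (B ∪ (A ∪ B))^c = {1, 2, 4, 5, 6, 9, 16, 17}
((C^c \ C) \ (B ∪ (A ∪ B))^c) ∪ C = {1, 2, 3, 4, 5, 6, 7, 9, 11, 12, 13, 14, 16, 17}
(((C^c \ C) \ (B ∪ (A ∪ B))^c) ∪ C)^c = {8, 10, 15}

{8, 10, 15}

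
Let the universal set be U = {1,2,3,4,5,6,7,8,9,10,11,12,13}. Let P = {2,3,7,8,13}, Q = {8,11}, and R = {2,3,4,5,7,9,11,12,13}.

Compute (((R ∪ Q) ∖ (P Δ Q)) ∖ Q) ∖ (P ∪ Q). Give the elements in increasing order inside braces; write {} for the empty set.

R ∪ Q = {2,3,4,5,7,8,9,11,12,13}
P Δ Q = {2,3,7,11,13}
(R ∪ Q) ∖ (P Δ Q) = {4,5,8,9,12}
((R ∪ Q) ∖ (P Δ Q)) ∖ Q = {4,5,9,12}
P ∪ Q = {2,3,7,8,11,13}
(((R ∪ Q) ∖ (P Δ Q)) ∖ Q) ∖ (P ∪ Q) = {4,5,9,12}

{4,5,9,12}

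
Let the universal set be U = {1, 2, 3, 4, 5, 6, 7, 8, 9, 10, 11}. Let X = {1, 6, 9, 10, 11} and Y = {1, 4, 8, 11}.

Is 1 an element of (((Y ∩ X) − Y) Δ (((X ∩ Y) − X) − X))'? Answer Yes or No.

1 ∈ Y and 1 ∈ X, so 1 ∈ Y ∩ X
1 ∈ (Y ∩ X) and 1 ∈ Y, so 1 ∉ (Y ∩ X) − Y
1 ∈ X and 1 ∈ Y, so 1 ∈ X ∩ Y
1 ∈ (X ∩ Y) and 1 ∈ X, so 1 ∉ (X ∩ Y) − X
1 ∉ ((X ∩ Y) − X) and 1 ∈ X, so 1 ∉ ((X ∩ Y) − X) − X
1 ∉ ((Y ∩ X) − Y) and 1 ∉ (((X ∩ Y) − X) − X), so 1 ∉ ((Y ∩ X) − Y) Δ (((X ∩ Y) − X) − X)
1 ∈ (((Y ∩ X) − Y) Δ (((X ∩ Y) − X) − X))' since 1 ∉ (((Y ∩ X) − Y) Δ (((X ∩ Y) − X) − X))

Yes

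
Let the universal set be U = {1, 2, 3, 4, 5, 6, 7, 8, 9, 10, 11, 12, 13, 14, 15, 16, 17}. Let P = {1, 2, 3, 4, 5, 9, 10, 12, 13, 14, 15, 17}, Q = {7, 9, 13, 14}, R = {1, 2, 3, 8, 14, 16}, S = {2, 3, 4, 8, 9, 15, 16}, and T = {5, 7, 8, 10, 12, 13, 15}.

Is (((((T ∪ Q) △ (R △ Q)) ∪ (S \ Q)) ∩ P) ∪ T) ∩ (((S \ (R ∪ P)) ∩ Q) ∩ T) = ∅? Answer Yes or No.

Yes

T ∪ Q = {5, 7, 8, 9, 10, 12, 13, 14, 15}
R △ Q = {1, 2, 3, 7, 8, 9, 13, 16}
(T ∪ Q) △ (R △ Q) = {1, 2, 3, 5, 10, 12, 14, 15, 16}
S \ Q = {2, 3, 4, 8, 15, 16}
((T ∪ Q) △ (R △ Q)) ∪ (S \ Q) = {1, 2, 3, 4, 5, 8, 10, 12, 14, 15, 16}
(((T ∪ Q) △ (R △ Q)) ∪ (S \ Q)) ∩ P = {1, 2, 3, 4, 5, 10, 12, 14, 15}
((((T ∪ Q) △ (R △ Q)) ∪ (S \ Q)) ∩ P) ∪ T = {1, 2, 3, 4, 5, 7, 8, 10, 12, 13, 14, 15}
R ∪ P = {1, 2, 3, 4, 5, 8, 9, 10, 12, 13, 14, 15, 16, 17}
S \ (R ∪ P) = {}
(S \ (R ∪ P)) ∩ Q = {}
((S \ (R ∪ P)) ∩ Q) ∩ T = {}
{1, 2, 3, 4, 5, 7, 8, 10, 12, 13, 14, 15} and {} share no elements.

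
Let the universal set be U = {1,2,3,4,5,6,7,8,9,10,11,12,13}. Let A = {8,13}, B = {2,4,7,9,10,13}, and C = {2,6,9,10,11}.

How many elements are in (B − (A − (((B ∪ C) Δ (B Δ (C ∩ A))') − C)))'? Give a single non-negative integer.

B ∪ C = {2,4,6,7,9,10,11,13}
C ∩ A = {}
B Δ (C ∩ A) = {2,4,7,9,10,13}
(B Δ (C ∩ A))' = {1,3,5,6,8,11,12}
(B ∪ C) Δ (B Δ (C ∩ A))' = {1,2,3,4,5,7,8,9,10,12,13}
((B ∪ C) Δ (B Δ (C ∩ A))') − C = {1,3,4,5,7,8,12,13}
A − (((B ∪ C) Δ (B Δ (C ∩ A))') − C) = {}
B − (A − (((B ∪ C) Δ (B Δ (C ∩ A))') − C)) = {2,4,7,9,10,13}
(B − (A − (((B ∪ C) Δ (B Δ (C ∩ A))') − C)))' = {1,3,5,6,8,11,12}
|(B − (A − (((B ∪ C) Δ (B Δ (C ∩ A))') − C)))'| = 7

7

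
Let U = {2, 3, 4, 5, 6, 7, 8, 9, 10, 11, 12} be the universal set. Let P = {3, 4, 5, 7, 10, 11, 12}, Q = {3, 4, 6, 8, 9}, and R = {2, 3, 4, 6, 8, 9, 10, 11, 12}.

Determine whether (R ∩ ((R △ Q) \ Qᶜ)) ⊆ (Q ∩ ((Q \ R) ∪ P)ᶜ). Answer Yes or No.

Yes

R △ Q = {2, 10, 11, 12}
Qᶜ = {2, 5, 7, 10, 11, 12}
(R △ Q) \ Qᶜ = {}
R ∩ ((R △ Q) \ Qᶜ) = {}
Q \ R = {}
(Q \ R) ∪ P = {3, 4, 5, 7, 10, 11, 12}
((Q \ R) ∪ P)ᶜ = {2, 6, 8, 9}
Q ∩ ((Q \ R) ∪ P)ᶜ = {6, 8, 9}
Every element of {} is in {6, 8, 9}, so R ∩ ((R △ Q) \ Qᶜ) ⊆ Q ∩ ((Q \ R) ∪ P)ᶜ.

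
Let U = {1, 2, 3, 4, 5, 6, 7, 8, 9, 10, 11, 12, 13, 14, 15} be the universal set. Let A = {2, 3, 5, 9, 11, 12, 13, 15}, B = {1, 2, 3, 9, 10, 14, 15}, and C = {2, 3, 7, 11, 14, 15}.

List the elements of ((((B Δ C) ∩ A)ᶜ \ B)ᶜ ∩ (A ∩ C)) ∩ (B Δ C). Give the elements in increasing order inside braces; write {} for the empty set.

B Δ C = {1, 7, 9, 10, 11}
(B Δ C) ∩ A = {9, 11}
((B Δ C) ∩ A)ᶜ = {1, 2, 3, 4, 5, 6, 7, 8, 10, 12, 13, 14, 15}
((B Δ C) ∩ A)ᶜ \ B = {4, 5, 6, 7, 8, 12, 13}
(((B Δ C) ∩ A)ᶜ \ B)ᶜ = {1, 2, 3, 9, 10, 11, 14, 15}
A ∩ C = {2, 3, 11, 15}
(((B Δ C) ∩ A)ᶜ \ B)ᶜ ∩ (A ∩ C) = {2, 3, 11, 15}
((((B Δ C) ∩ A)ᶜ \ B)ᶜ ∩ (A ∩ C)) ∩ (B Δ C) = {11}

{11}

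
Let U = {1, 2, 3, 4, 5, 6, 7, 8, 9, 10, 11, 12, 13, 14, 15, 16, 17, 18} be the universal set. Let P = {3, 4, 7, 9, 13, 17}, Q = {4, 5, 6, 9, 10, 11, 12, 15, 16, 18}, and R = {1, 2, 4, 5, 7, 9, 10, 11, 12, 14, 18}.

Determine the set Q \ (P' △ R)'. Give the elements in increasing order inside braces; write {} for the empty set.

{4, 6, 9, 15, 16}

P' = {1, 2, 5, 6, 8, 10, 11, 12, 14, 15, 16, 18}
P' △ R = {4, 6, 7, 8, 9, 15, 16}
(P' △ R)' = {1, 2, 3, 5, 10, 11, 12, 13, 14, 17, 18}
Q \ (P' △ R)' = {4, 6, 9, 15, 16}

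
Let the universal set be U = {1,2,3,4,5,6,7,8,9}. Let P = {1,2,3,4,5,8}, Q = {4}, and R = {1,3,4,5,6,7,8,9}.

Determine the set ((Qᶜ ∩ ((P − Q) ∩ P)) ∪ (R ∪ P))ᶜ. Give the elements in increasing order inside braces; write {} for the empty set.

Qᶜ = {1,2,3,5,6,7,8,9}
P − Q = {1,2,3,5,8}
(P − Q) ∩ P = {1,2,3,5,8}
Qᶜ ∩ ((P − Q) ∩ P) = {1,2,3,5,8}
R ∪ P = {1,2,3,4,5,6,7,8,9}
(Qᶜ ∩ ((P − Q) ∩ P)) ∪ (R ∪ P) = {1,2,3,4,5,6,7,8,9}
((Qᶜ ∩ ((P − Q) ∩ P)) ∪ (R ∪ P))ᶜ = {}

{}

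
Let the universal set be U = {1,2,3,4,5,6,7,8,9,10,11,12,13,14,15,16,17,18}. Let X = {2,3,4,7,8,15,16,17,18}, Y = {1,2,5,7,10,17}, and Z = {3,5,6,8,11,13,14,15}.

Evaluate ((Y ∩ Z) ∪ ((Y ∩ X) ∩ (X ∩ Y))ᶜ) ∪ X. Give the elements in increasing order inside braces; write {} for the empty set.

Y ∩ Z = {5}
Y ∩ X = {2,7,17}
X ∩ Y = {2,7,17}
(Y ∩ X) ∩ (X ∩ Y) = {2,7,17}
((Y ∩ X) ∩ (X ∩ Y))ᶜ = {1,3,4,5,6,8,9,10,11,12,13,14,15,16,18}
(Y ∩ Z) ∪ ((Y ∩ X) ∩ (X ∩ Y))ᶜ = {1,3,4,5,6,8,9,10,11,12,13,14,15,16,18}
((Y ∩ Z) ∪ ((Y ∩ X) ∩ (X ∩ Y))ᶜ) ∪ X = {1,2,3,4,5,6,7,8,9,10,11,12,13,14,15,16,17,18}

{1,2,3,4,5,6,7,8,9,10,11,12,13,14,15,16,17,18}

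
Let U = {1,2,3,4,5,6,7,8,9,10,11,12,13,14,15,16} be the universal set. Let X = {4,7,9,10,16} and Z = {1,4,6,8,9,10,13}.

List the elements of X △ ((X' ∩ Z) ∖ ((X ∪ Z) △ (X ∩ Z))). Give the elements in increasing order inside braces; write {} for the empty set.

{4,7,9,10,16}

X' = {1,2,3,5,6,8,11,12,13,14,15}
X' ∩ Z = {1,6,8,13}
X ∪ Z = {1,4,6,7,8,9,10,13,16}
X ∩ Z = {4,9,10}
(X ∪ Z) △ (X ∩ Z) = {1,6,7,8,13,16}
(X' ∩ Z) ∖ ((X ∪ Z) △ (X ∩ Z)) = {}
X △ ((X' ∩ Z) ∖ ((X ∪ Z) △ (X ∩ Z))) = {4,7,9,10,16}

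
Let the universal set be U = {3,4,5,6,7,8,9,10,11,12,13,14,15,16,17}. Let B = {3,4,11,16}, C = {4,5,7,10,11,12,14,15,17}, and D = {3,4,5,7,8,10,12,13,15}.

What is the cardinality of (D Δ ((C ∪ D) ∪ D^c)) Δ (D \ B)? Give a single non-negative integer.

C ∪ D = {3,4,5,7,8,10,11,12,13,14,15,17}
D^c = {6,9,11,14,16,17}
(C ∪ D) ∪ D^c = {3,4,5,6,7,8,9,10,11,12,13,14,15,16,17}
D Δ ((C ∪ D) ∪ D^c) = {6,9,11,14,16,17}
D \ B = {5,7,8,10,12,13,15}
(D Δ ((C ∪ D) ∪ D^c)) Δ (D \ B) = {5,6,7,8,9,10,11,12,13,14,15,16,17}
|(D Δ ((C ∪ D) ∪ D^c)) Δ (D \ B)| = 13

13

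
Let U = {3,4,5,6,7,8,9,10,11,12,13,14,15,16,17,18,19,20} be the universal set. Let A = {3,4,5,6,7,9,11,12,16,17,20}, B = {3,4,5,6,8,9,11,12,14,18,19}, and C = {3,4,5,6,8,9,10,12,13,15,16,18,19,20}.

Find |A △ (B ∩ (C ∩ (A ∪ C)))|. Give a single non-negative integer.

8

A ∪ C = {3,4,5,6,7,8,9,10,11,12,13,15,16,17,18,19,20}
C ∩ (A ∪ C) = {3,4,5,6,8,9,10,12,13,15,16,18,19,20}
B ∩ (C ∩ (A ∪ C)) = {3,4,5,6,8,9,12,18,19}
A △ (B ∩ (C ∩ (A ∪ C))) = {7,8,11,16,17,18,19,20}
|A △ (B ∩ (C ∩ (A ∪ C)))| = 8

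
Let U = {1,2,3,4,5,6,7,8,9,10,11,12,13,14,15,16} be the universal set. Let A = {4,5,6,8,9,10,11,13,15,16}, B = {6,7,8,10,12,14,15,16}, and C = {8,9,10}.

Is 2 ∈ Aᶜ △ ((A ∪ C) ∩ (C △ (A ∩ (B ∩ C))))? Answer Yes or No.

2 ∉ A, so 2 ∈ Aᶜ
2 ∉ A and 2 ∉ C, so 2 ∉ A ∪ C
2 ∉ B and 2 ∉ C, so 2 ∉ B ∩ C
2 ∉ A and 2 ∉ (B ∩ C), so 2 ∉ A ∩ (B ∩ C)
2 ∉ C and 2 ∉ (A ∩ (B ∩ C)), so 2 ∉ C △ (A ∩ (B ∩ C))
2 ∉ (A ∪ C) and 2 ∉ (C △ (A ∩ (B ∩ C))), so 2 ∉ (A ∪ C) ∩ (C △ (A ∩ (B ∩ C)))
2 ∈ Aᶜ and 2 ∉ ((A ∪ C) ∩ (C △ (A ∩ (B ∩ C)))), so 2 ∈ Aᶜ △ ((A ∪ C) ∩ (C △ (A ∩ (B ∩ C))))

Yes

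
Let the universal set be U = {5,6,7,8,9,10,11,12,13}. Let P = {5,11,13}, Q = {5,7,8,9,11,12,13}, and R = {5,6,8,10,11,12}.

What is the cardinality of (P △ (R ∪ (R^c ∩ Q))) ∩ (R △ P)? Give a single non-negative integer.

R^c = {7,9,13}
R^c ∩ Q = {7,9,13}
R ∪ (R^c ∩ Q) = {5,6,7,8,9,10,11,12,13}
P △ (R ∪ (R^c ∩ Q)) = {6,7,8,9,10,12}
R △ P = {6,8,10,12,13}
(P △ (R ∪ (R^c ∩ Q))) ∩ (R △ P) = {6,8,10,12}
|(P △ (R ∪ (R^c ∩ Q))) ∩ (R △ P)| = 4

4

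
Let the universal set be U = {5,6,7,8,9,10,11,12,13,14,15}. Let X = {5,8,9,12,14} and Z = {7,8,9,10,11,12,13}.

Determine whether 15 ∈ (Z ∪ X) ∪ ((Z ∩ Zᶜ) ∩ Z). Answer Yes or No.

No

15 ∉ Z and 15 ∉ X, so 15 ∉ Z ∪ X
15 ∉ Z, so 15 ∈ Zᶜ
15 ∉ Z and 15 ∈ Zᶜ, so 15 ∉ Z ∩ Zᶜ
15 ∉ (Z ∩ Zᶜ) and 15 ∉ Z, so 15 ∉ (Z ∩ Zᶜ) ∩ Z
15 ∉ (Z ∪ X) and 15 ∉ ((Z ∩ Zᶜ) ∩ Z), so 15 ∉ (Z ∪ X) ∪ ((Z ∩ Zᶜ) ∩ Z)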